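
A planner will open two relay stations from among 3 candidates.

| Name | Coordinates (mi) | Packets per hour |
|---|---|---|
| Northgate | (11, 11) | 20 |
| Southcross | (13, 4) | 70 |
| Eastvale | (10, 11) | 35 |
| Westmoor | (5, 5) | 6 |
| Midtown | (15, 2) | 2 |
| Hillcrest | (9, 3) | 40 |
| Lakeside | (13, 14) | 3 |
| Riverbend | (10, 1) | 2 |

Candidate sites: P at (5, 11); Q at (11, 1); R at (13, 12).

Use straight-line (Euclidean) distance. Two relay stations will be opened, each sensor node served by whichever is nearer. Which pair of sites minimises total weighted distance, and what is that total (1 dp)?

{Q, R}, total 580.4

Evaluate every pair (each demand assigned to the nearer of the two):
  {Q, R}: total = 580.4
  {P, Q}: total = 732.4
  {P, R}: total = 1157.9
Best pair: {Q, R} with total 580.4.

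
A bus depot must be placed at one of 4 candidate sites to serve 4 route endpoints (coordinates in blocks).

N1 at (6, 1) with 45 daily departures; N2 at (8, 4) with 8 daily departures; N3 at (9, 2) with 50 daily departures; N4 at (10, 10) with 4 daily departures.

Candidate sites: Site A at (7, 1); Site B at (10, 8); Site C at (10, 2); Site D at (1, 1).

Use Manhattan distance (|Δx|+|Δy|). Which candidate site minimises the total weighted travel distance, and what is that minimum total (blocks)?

Site A, total 275 blocks

Total weighted distance at each candidate:
  Site A (7, 1): total = 275
  Site B (10, 8): total = 901
  Site C (10, 2): total = 339
  Site D (1, 1): total = 827
Minimum is at Site A with total 275 blocks.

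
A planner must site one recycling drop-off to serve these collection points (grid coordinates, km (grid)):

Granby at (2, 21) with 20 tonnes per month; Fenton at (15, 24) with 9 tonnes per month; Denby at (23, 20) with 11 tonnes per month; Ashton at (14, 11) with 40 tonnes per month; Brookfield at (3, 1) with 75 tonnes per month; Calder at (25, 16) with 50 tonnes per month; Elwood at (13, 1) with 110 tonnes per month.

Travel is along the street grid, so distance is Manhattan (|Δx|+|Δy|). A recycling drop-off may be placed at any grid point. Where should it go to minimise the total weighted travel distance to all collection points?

(13, 1)

Manhattan distance separates: Σwᵢ(|x−xᵢ|+|y−yᵢ|) = Σwᵢ|x−xᵢ| + Σwᵢ|y−yᵢ|, so x and y are optimised independently as 1-D weighted medians.
Total weight W = 315; half = 157.5.
x-coordinate, sorted with cumulative weight:
  x=2 (Granby, w=20) cum 20
  x=3 (Brookfield, w=75) cum 95
  x=13 (Elwood, w=110) cum 205  ← median
  x=14 (Ashton, w=40) cum 245
  x=15 (Fenton, w=9) cum 254
  x=23 (Denby, w=11) cum 265
  x=25 (Calder, w=50) cum 315
⇒ x* = 13
y-coordinate, sorted with cumulative weight:
  y=1 (Brookfield, w=75) cum 75
  y=1 (Elwood, w=110) cum 185  ← median
  y=11 (Ashton, w=40) cum 225
  y=16 (Calder, w=50) cum 275
  y=20 (Denby, w=11) cum 286
  y=21 (Granby, w=20) cum 306
  y=24 (Fenton, w=9) cum 315
⇒ y* = 1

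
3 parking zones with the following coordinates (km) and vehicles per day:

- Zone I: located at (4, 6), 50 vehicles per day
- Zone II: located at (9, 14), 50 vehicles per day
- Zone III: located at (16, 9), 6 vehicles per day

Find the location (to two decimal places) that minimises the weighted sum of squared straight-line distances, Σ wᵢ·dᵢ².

(7.04, 9.94)

The minimiser of Σwᵢ‖p−pᵢ‖² is the weighted centroid p* = (Σwᵢpᵢ)/(Σwᵢ).
Σwᵢ = 106.
Σwᵢxᵢ = 50·4 + 50·9 + 6·16 = 746.
Σwᵢyᵢ = 50·6 + 50·14 + 6·9 = 1054.
x* = 746/106 = 7.04, y* = 1054/106 = 9.94.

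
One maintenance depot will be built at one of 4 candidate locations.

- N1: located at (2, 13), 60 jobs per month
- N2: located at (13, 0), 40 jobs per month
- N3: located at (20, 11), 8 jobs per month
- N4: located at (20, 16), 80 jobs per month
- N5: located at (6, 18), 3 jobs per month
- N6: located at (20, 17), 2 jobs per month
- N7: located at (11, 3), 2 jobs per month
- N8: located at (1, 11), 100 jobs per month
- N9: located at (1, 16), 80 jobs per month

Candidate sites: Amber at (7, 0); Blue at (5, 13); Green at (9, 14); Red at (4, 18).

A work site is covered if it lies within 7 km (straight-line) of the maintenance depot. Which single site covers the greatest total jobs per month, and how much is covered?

Blue, covering 243

Coverage radius r = 7 km; a point is covered iff (Δx)²+(Δy)² ≤ 7² = 49.
  Amber (7, 0): covers {N2, N7} → 42
  Blue (5, 13): covers {N1, N5, N8, N9} → 243
  Green (9, 14): covers {N5} → 3
  Red (4, 18): covers {N1, N5, N9} → 143
Maximum coverage at Blue: 243 jobs per month.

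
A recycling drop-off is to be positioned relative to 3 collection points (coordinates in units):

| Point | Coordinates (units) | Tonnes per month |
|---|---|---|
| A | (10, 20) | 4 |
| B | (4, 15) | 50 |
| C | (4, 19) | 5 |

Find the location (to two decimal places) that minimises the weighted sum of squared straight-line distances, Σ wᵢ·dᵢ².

The minimiser of Σwᵢ‖p−pᵢ‖² is the weighted centroid p* = (Σwᵢpᵢ)/(Σwᵢ).
Σwᵢ = 59.
Σwᵢxᵢ = 4·10 + 50·4 + 5·4 = 260.
Σwᵢyᵢ = 4·20 + 50·15 + 5·19 = 925.
x* = 260/59 = 4.41, y* = 925/59 = 15.68.

(4.41, 15.68)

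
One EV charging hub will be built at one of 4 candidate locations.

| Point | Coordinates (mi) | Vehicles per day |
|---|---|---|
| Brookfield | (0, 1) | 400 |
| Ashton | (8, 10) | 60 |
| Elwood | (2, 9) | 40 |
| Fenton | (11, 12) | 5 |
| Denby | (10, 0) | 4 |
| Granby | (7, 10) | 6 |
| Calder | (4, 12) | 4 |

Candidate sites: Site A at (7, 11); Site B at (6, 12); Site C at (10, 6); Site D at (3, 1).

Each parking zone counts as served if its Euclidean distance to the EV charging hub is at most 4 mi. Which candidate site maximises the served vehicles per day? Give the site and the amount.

Site D, covering 400

Coverage radius r = 4 mi; a point is covered iff (Δx)²+(Δy)² ≤ 4² = 16.
  Site A (7, 11): covers {Ashton, Granby, Calder} → 70
  Site B (6, 12): covers {Ashton, Granby, Calder} → 70
  Site C (10, 6): covers {none} → 0
  Site D (3, 1): covers {Brookfield} → 400
Maximum coverage at Site D: 400 vehicles per day.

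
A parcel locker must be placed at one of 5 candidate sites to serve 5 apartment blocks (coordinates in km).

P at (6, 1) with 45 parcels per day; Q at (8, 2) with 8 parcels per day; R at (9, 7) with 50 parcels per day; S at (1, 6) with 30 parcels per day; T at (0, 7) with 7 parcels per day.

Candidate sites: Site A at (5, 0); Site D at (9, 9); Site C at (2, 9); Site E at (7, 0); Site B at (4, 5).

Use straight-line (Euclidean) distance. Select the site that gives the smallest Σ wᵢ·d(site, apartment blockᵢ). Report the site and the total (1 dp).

Total weighted distance at each candidate:
  Site A (5, 0): total = 772.1
  Site D (9, 9): total = 861.9
  Site C (2, 9): total = 954.9
  Site E (7, 0): total = 769.4
  Site B (4, 5): total = 636.7
Minimum is at Site B with total 636.7 km.

Site B, total 636.7 km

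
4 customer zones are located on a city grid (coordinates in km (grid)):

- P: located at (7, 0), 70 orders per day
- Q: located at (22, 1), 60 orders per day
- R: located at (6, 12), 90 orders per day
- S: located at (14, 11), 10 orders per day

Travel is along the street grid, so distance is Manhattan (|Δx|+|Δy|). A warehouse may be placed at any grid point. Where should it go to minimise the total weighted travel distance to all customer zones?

Manhattan distance separates: Σwᵢ(|x−xᵢ|+|y−yᵢ|) = Σwᵢ|x−xᵢ| + Σwᵢ|y−yᵢ|, so x and y are optimised independently as 1-D weighted medians.
Total weight W = 230; half = 115.
x-coordinate, sorted with cumulative weight:
  x=6 (R, w=90) cum 90
  x=7 (P, w=70) cum 160  ← median
  x=14 (S, w=10) cum 170
  x=22 (Q, w=60) cum 230
⇒ x* = 7
y-coordinate, sorted with cumulative weight:
  y=0 (P, w=70) cum 70
  y=1 (Q, w=60) cum 130  ← median
  y=11 (S, w=10) cum 140
  y=12 (R, w=90) cum 230
⇒ y* = 1

(7, 1)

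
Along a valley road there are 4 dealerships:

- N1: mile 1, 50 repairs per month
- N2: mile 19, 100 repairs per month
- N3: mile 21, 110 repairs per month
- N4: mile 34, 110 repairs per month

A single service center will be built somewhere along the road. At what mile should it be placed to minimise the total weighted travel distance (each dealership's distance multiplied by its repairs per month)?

x = 21

For a sum of weighted absolute distances on a line, the optimum is the weighted median (not the mean). Total weight W = 370; half-weight = 185.
Sort by position and accumulate weight:
  mile 1 (N1, w=50) → cum 50
  mile 19 (N2, w=100) → cum 150
  mile 21 (N3, w=110) → cum 260  ≥ 185 → median here
  mile 34 (N4, w=110) → cum 370
Optimal location: mile 21.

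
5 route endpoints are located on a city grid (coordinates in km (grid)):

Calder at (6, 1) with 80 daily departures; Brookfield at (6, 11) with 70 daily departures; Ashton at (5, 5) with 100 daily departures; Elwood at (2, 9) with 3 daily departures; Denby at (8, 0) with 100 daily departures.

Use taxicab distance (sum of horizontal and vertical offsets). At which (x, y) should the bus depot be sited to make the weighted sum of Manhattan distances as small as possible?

Manhattan distance separates: Σwᵢ(|x−xᵢ|+|y−yᵢ|) = Σwᵢ|x−xᵢ| + Σwᵢ|y−yᵢ|, so x and y are optimised independently as 1-D weighted medians.
Total weight W = 353; half = 176.5.
x-coordinate, sorted with cumulative weight:
  x=2 (Elwood, w=3) cum 3
  x=5 (Ashton, w=100) cum 103
  x=6 (Calder, w=80) cum 183  ← median
  x=6 (Brookfield, w=70) cum 253
  x=8 (Denby, w=100) cum 353
⇒ x* = 6
y-coordinate, sorted with cumulative weight:
  y=0 (Denby, w=100) cum 100
  y=1 (Calder, w=80) cum 180  ← median
  y=5 (Ashton, w=100) cum 280
  y=9 (Elwood, w=3) cum 283
  y=11 (Brookfield, w=70) cum 353
⇒ y* = 1

(6, 1)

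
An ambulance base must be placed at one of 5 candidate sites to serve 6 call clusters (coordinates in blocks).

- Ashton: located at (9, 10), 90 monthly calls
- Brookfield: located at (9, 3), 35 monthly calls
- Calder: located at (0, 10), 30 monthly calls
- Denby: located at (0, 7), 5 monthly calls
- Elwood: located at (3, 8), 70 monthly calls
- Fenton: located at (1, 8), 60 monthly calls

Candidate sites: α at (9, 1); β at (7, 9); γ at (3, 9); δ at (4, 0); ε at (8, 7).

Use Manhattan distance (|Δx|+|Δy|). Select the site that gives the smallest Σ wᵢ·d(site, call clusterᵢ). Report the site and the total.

γ, total 1445 blocks

Total weighted distance at each candidate:
  α (9, 1): total = 3305
  β (7, 9): total = 1605
  γ (3, 9): total = 1445
  δ (4, 0): total = 3395
  ε (8, 7): total = 1805
Minimum is at γ with total 1445 blocks.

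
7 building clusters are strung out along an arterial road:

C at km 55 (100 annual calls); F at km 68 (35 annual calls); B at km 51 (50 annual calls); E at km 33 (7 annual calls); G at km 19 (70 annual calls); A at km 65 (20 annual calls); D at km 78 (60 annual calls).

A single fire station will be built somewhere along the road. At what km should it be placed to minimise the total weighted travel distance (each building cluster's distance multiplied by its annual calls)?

x = 55

For a sum of weighted absolute distances on a line, the optimum is the weighted median (not the mean). Total weight W = 342; half-weight = 171.
Sort by position and accumulate weight:
  km 19 (G, w=70) → cum 70
  km 33 (E, w=7) → cum 77
  km 51 (B, w=50) → cum 127
  km 55 (C, w=100) → cum 227  ≥ 171 → median here
  km 65 (A, w=20) → cum 247
  km 68 (F, w=35) → cum 282
  km 78 (D, w=60) → cum 342
Optimal location: km 55.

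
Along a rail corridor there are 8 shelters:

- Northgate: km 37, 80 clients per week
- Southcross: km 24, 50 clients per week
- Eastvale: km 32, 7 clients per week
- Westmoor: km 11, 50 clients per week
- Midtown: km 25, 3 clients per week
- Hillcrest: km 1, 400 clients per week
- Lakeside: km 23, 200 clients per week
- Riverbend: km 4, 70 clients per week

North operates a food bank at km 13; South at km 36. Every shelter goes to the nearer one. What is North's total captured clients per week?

The indifferent point is the midpoint (13+36)/2 = 24.5; shelters left of it (closer to North at 13) go to North, those right go to South.
  Hillcrest at 1 (w=400) → North
  Riverbend at 4 (w=70) → North
  Westmoor at 11 (w=50) → North
  Lakeside at 23 (w=200) → North
  Southcross at 24 (w=50) → North
  Midtown at 25 (w=3) → South
  Eastvale at 32 (w=7) → South
  Northgate at 37 (w=80) → South
North captures 770; South captures 90.

770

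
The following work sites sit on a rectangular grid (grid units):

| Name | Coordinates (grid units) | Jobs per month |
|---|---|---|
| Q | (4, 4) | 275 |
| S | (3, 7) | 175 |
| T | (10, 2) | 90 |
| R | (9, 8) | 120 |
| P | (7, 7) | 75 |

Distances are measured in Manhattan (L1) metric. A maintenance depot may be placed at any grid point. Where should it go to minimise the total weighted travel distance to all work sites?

Manhattan distance separates: Σwᵢ(|x−xᵢ|+|y−yᵢ|) = Σwᵢ|x−xᵢ| + Σwᵢ|y−yᵢ|, so x and y are optimised independently as 1-D weighted medians.
Total weight W = 735; half = 367.5.
x-coordinate, sorted with cumulative weight:
  x=3 (S, w=175) cum 175
  x=4 (Q, w=275) cum 450  ← median
  x=7 (P, w=75) cum 525
  x=9 (R, w=120) cum 645
  x=10 (T, w=90) cum 735
⇒ x* = 4
y-coordinate, sorted with cumulative weight:
  y=2 (T, w=90) cum 90
  y=4 (Q, w=275) cum 365
  y=7 (S, w=175) cum 540  ← median
  y=7 (P, w=75) cum 615
  y=8 (R, w=120) cum 735
⇒ y* = 7

(4, 7)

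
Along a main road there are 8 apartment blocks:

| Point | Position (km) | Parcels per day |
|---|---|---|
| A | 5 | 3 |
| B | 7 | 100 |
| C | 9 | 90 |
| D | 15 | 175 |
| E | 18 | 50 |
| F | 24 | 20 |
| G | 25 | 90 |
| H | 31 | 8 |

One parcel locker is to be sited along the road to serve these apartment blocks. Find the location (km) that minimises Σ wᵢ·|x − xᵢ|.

x = 15

For a sum of weighted absolute distances on a line, the optimum is the weighted median (not the mean). Total weight W = 536; half-weight = 268.
Sort by position and accumulate weight:
  km 5 (A, w=3) → cum 3
  km 7 (B, w=100) → cum 103
  km 9 (C, w=90) → cum 193
  km 15 (D, w=175) → cum 368  ≥ 268 → median here
  km 18 (E, w=50) → cum 418
  km 24 (F, w=20) → cum 438
  km 25 (G, w=90) → cum 528
  km 31 (H, w=8) → cum 536
Optimal location: km 15.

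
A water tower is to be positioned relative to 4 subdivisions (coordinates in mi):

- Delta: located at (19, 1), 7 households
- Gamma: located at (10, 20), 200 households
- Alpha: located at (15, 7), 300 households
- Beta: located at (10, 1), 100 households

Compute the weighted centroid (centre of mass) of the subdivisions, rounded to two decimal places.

(12.57, 10.23)

The minimiser of Σwᵢ‖p−pᵢ‖² is the weighted centroid p* = (Σwᵢpᵢ)/(Σwᵢ).
Σwᵢ = 607.
Σwᵢxᵢ = 7·19 + 200·10 + 300·15 + 100·10 = 7633.
Σwᵢyᵢ = 7·1 + 200·20 + 300·7 + 100·1 = 6207.
x* = 7633/607 = 12.57, y* = 6207/607 = 10.23.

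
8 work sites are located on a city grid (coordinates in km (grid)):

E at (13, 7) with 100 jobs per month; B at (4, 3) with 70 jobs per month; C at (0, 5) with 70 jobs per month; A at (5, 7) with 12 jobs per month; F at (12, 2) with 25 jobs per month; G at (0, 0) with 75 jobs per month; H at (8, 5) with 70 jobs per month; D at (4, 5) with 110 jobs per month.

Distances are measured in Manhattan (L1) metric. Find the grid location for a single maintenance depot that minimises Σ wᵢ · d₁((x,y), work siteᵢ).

(4, 5)

Manhattan distance separates: Σwᵢ(|x−xᵢ|+|y−yᵢ|) = Σwᵢ|x−xᵢ| + Σwᵢ|y−yᵢ|, so x and y are optimised independently as 1-D weighted medians.
Total weight W = 532; half = 266.
x-coordinate, sorted with cumulative weight:
  x=0 (C, w=70) cum 70
  x=0 (G, w=75) cum 145
  x=4 (B, w=70) cum 215
  x=4 (D, w=110) cum 325  ← median
  x=5 (A, w=12) cum 337
  x=8 (H, w=70) cum 407
  x=12 (F, w=25) cum 432
  x=13 (E, w=100) cum 532
⇒ x* = 4
y-coordinate, sorted with cumulative weight:
  y=0 (G, w=75) cum 75
  y=2 (F, w=25) cum 100
  y=3 (B, w=70) cum 170
  y=5 (C, w=70) cum 240
  y=5 (H, w=70) cum 310  ← median
  y=5 (D, w=110) cum 420
  y=7 (E, w=100) cum 520
  y=7 (A, w=12) cum 532
⇒ y* = 5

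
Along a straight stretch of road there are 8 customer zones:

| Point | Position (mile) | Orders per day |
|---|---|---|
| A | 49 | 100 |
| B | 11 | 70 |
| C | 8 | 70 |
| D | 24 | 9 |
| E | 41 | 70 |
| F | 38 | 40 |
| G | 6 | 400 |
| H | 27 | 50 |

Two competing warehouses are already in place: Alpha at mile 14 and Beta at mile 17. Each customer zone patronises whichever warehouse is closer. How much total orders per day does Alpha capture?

540

The indifferent point is the midpoint (14+17)/2 = 15.5; customer zones left of it (closer to Alpha at 14) go to Alpha, those right go to Beta.
  G at 6 (w=400) → Alpha
  C at 8 (w=70) → Alpha
  B at 11 (w=70) → Alpha
  D at 24 (w=9) → Beta
  H at 27 (w=50) → Beta
  F at 38 (w=40) → Beta
  E at 41 (w=70) → Beta
  A at 49 (w=100) → Beta
Alpha captures 540; Beta captures 269.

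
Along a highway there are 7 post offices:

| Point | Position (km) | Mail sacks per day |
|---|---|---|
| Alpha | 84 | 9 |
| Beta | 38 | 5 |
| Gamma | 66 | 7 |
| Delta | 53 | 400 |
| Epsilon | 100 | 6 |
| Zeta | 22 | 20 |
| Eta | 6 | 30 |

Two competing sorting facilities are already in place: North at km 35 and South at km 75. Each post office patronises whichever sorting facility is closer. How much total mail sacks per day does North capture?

455

The indifferent point is the midpoint (35+75)/2 = 55; post offices left of it (closer to North at 35) go to North, those right go to South.
  Eta at 6 (w=30) → North
  Zeta at 22 (w=20) → North
  Beta at 38 (w=5) → North
  Delta at 53 (w=400) → North
  Gamma at 66 (w=7) → South
  Alpha at 84 (w=9) → South
  Epsilon at 100 (w=6) → South
North captures 455; South captures 22.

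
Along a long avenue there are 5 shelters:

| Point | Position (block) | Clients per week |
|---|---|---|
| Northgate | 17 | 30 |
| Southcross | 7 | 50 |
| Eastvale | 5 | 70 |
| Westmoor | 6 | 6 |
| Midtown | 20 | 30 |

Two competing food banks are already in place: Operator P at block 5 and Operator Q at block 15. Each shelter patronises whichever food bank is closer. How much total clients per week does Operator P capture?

The indifferent point is the midpoint (5+15)/2 = 10; shelters left of it (closer to Operator P at 5) go to Operator P, those right go to Operator Q.
  Eastvale at 5 (w=70) → Operator P
  Westmoor at 6 (w=6) → Operator P
  Southcross at 7 (w=50) → Operator P
  Northgate at 17 (w=30) → Operator Q
  Midtown at 20 (w=30) → Operator Q
Operator P captures 126; Operator Q captures 60.

126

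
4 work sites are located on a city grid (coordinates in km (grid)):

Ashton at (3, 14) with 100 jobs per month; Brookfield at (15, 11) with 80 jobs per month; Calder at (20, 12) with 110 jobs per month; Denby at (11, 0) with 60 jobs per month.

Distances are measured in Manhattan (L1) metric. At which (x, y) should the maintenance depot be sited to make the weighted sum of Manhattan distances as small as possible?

(15, 12)

Manhattan distance separates: Σwᵢ(|x−xᵢ|+|y−yᵢ|) = Σwᵢ|x−xᵢ| + Σwᵢ|y−yᵢ|, so x and y are optimised independently as 1-D weighted medians.
Total weight W = 350; half = 175.
x-coordinate, sorted with cumulative weight:
  x=3 (Ashton, w=100) cum 100
  x=11 (Denby, w=60) cum 160
  x=15 (Brookfield, w=80) cum 240  ← median
  x=20 (Calder, w=110) cum 350
⇒ x* = 15
y-coordinate, sorted with cumulative weight:
  y=0 (Denby, w=60) cum 60
  y=11 (Brookfield, w=80) cum 140
  y=12 (Calder, w=110) cum 250  ← median
  y=14 (Ashton, w=100) cum 350
⇒ y* = 12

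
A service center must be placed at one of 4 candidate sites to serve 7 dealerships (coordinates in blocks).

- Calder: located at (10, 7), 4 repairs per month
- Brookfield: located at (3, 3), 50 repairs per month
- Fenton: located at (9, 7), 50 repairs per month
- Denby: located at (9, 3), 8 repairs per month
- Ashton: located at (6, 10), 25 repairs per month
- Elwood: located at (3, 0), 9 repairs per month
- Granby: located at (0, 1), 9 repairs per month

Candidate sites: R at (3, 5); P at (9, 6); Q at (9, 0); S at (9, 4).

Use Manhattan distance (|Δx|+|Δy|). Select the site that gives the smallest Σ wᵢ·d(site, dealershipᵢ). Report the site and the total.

Total weighted distance at each candidate:
  R (3, 5): total = 908
  P (9, 6): total = 941
  Q (9, 0): total = 1325
  S (9, 4): total = 947
Minimum is at R with total 908 blocks.

R, total 908 blocks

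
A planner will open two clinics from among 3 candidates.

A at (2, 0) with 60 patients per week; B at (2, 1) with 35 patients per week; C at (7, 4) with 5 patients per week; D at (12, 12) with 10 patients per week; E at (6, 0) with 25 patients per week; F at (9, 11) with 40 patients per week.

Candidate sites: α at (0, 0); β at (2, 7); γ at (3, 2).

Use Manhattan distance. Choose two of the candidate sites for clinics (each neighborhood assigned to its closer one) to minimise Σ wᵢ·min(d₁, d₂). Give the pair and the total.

Evaluate every pair (each demand assigned to the nearer of the two):
  {β, γ}: total = 995
  {α, β}: total = 1005
  {α, γ}: total = 1135
Best pair: {β, γ} with total 995.

{β, γ}, total 995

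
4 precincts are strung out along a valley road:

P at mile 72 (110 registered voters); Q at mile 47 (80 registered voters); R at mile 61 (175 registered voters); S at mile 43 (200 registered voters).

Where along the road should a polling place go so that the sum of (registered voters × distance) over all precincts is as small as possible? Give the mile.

x = 61

For a sum of weighted absolute distances on a line, the optimum is the weighted median (not the mean). Total weight W = 565; half-weight = 282.5.
Sort by position and accumulate weight:
  mile 43 (S, w=200) → cum 200
  mile 47 (Q, w=80) → cum 280
  mile 61 (R, w=175) → cum 455  ≥ 282.5 → median here
  mile 72 (P, w=110) → cum 565
Optimal location: mile 61.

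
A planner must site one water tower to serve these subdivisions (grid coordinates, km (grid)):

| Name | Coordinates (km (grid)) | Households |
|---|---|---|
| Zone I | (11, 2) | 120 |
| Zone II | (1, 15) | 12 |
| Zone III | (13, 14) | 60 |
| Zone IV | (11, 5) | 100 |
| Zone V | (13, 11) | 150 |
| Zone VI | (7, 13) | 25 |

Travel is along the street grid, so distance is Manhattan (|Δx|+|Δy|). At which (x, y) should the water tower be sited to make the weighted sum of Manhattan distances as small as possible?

Manhattan distance separates: Σwᵢ(|x−xᵢ|+|y−yᵢ|) = Σwᵢ|x−xᵢ| + Σwᵢ|y−yᵢ|, so x and y are optimised independently as 1-D weighted medians.
Total weight W = 467; half = 233.5.
x-coordinate, sorted with cumulative weight:
  x=1 (Zone II, w=12) cum 12
  x=7 (Zone VI, w=25) cum 37
  x=11 (Zone I, w=120) cum 157
  x=11 (Zone IV, w=100) cum 257  ← median
  x=13 (Zone III, w=60) cum 317
  x=13 (Zone V, w=150) cum 467
⇒ x* = 11
y-coordinate, sorted with cumulative weight:
  y=2 (Zone I, w=120) cum 120
  y=5 (Zone IV, w=100) cum 220
  y=11 (Zone V, w=150) cum 370  ← median
  y=13 (Zone VI, w=25) cum 395
  y=14 (Zone III, w=60) cum 455
  y=15 (Zone II, w=12) cum 467
⇒ y* = 11

(11, 11)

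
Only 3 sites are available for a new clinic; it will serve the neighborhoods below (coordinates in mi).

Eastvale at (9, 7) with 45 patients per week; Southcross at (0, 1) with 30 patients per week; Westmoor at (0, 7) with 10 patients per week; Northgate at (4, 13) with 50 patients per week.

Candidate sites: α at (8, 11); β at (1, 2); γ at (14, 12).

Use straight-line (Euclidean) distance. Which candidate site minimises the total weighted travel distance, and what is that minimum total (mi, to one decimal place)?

Total weighted distance at each candidate:
  α (8, 11): total = 882.8
  β (1, 2): total = 1088.0
  γ (14, 12): total = 1503.5
Minimum is at α with total 882.8 mi.

α, total 882.8 mi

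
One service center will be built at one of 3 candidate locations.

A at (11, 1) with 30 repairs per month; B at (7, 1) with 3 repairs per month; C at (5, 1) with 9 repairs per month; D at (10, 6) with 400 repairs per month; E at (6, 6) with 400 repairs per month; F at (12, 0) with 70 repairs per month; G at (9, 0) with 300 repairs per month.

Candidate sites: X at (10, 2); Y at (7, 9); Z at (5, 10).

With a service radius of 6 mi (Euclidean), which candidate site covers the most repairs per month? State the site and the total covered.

Coverage radius r = 6 mi; a point is covered iff (Δx)²+(Δy)² ≤ 6² = 36.
  X (10, 2): covers {A, B, C, D, E, F, G} → 1212
  Y (7, 9): covers {D, E} → 800
  Z (5, 10): covers {E} → 400
Maximum coverage at X: 1212 repairs per month.

X, covering 1212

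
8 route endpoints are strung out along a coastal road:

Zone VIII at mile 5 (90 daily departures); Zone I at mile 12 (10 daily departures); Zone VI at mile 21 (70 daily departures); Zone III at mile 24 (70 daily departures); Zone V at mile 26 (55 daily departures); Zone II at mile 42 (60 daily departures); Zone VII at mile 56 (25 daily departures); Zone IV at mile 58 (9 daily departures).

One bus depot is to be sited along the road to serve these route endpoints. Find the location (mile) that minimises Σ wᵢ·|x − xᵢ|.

For a sum of weighted absolute distances on a line, the optimum is the weighted median (not the mean). Total weight W = 389; half-weight = 194.5.
Sort by position and accumulate weight:
  mile 5 (Zone VIII, w=90) → cum 90
  mile 12 (Zone I, w=10) → cum 100
  mile 21 (Zone VI, w=70) → cum 170
  mile 24 (Zone III, w=70) → cum 240  ≥ 194.5 → median here
  mile 26 (Zone V, w=55) → cum 295
  mile 42 (Zone II, w=60) → cum 355
  mile 56 (Zone VII, w=25) → cum 380
  mile 58 (Zone IV, w=9) → cum 389
Optimal location: mile 24.

x = 24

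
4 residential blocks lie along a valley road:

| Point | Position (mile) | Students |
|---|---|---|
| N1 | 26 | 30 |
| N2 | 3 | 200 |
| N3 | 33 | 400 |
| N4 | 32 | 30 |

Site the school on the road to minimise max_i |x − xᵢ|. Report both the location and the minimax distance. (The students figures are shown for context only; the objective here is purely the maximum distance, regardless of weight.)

The 1-center on a line is the midpoint of the two extreme points: leftmost at 3, rightmost at 33.
Optimal location = (3 + 33)/2 = 18; maximum distance = (33 − 3)/2 = 15.

location 18, max distance 15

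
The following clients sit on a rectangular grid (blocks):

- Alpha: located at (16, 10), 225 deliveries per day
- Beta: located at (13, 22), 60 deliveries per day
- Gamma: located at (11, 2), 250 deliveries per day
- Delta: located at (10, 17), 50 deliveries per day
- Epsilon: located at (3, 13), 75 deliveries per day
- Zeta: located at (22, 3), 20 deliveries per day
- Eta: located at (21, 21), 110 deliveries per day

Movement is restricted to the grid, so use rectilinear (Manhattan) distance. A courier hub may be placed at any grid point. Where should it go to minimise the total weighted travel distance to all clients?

(13, 10)

Manhattan distance separates: Σwᵢ(|x−xᵢ|+|y−yᵢ|) = Σwᵢ|x−xᵢ| + Σwᵢ|y−yᵢ|, so x and y are optimised independently as 1-D weighted medians.
Total weight W = 790; half = 395.
x-coordinate, sorted with cumulative weight:
  x=3 (Epsilon, w=75) cum 75
  x=10 (Delta, w=50) cum 125
  x=11 (Gamma, w=250) cum 375
  x=13 (Beta, w=60) cum 435  ← median
  x=16 (Alpha, w=225) cum 660
  x=21 (Eta, w=110) cum 770
  x=22 (Zeta, w=20) cum 790
⇒ x* = 13
y-coordinate, sorted with cumulative weight:
  y=2 (Gamma, w=250) cum 250
  y=3 (Zeta, w=20) cum 270
  y=10 (Alpha, w=225) cum 495  ← median
  y=13 (Epsilon, w=75) cum 570
  y=17 (Delta, w=50) cum 620
  y=21 (Eta, w=110) cum 730
  y=22 (Beta, w=60) cum 790
⇒ y* = 10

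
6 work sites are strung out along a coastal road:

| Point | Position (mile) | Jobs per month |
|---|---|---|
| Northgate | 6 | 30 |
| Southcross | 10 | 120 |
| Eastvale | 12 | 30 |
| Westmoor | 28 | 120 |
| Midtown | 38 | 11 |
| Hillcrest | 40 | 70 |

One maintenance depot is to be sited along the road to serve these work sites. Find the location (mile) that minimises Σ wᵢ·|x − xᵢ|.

For a sum of weighted absolute distances on a line, the optimum is the weighted median (not the mean). Total weight W = 381; half-weight = 190.5.
Sort by position and accumulate weight:
  mile 6 (Northgate, w=30) → cum 30
  mile 10 (Southcross, w=120) → cum 150
  mile 12 (Eastvale, w=30) → cum 180
  mile 28 (Westmoor, w=120) → cum 300  ≥ 190.5 → median here
  mile 38 (Midtown, w=11) → cum 311
  mile 40 (Hillcrest, w=70) → cum 381
Optimal location: mile 28.

x = 28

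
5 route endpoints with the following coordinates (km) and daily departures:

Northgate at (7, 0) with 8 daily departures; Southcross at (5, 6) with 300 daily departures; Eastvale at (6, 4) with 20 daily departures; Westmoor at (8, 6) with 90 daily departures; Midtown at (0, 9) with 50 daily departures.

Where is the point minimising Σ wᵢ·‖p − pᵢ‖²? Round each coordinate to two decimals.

(5.12, 6.13)

The minimiser of Σwᵢ‖p−pᵢ‖² is the weighted centroid p* = (Σwᵢpᵢ)/(Σwᵢ).
Σwᵢ = 468.
Σwᵢxᵢ = 8·7 + 300·5 + 20·6 + 90·8 + 50·0 = 2396.
Σwᵢyᵢ = 8·0 + 300·6 + 20·4 + 90·6 + 50·9 = 2870.
x* = 2396/468 = 5.12, y* = 2870/468 = 6.13.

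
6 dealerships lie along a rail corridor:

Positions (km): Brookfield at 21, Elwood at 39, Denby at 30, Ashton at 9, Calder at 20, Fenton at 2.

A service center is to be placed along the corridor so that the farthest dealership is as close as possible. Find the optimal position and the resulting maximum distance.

The 1-center on a line is the midpoint of the two extreme points: leftmost at 2, rightmost at 39.
Optimal location = (2 + 39)/2 = 20.5; maximum distance = (39 − 2)/2 = 18.5.

location 20.5, max distance 18.5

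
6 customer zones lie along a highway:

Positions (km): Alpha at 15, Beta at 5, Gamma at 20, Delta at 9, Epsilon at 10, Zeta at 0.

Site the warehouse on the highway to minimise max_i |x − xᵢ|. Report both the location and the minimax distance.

location 10, max distance 10

The 1-center on a line is the midpoint of the two extreme points: leftmost at 0, rightmost at 20.
Optimal location = (0 + 20)/2 = 10; maximum distance = (20 − 0)/2 = 10.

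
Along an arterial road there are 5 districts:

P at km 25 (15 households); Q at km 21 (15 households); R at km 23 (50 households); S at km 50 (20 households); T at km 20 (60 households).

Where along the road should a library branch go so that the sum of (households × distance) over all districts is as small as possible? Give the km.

x = 23

For a sum of weighted absolute distances on a line, the optimum is the weighted median (not the mean). Total weight W = 160; half-weight = 80.
Sort by position and accumulate weight:
  km 20 (T, w=60) → cum 60
  km 21 (Q, w=15) → cum 75
  km 23 (R, w=50) → cum 125  ≥ 80 → median here
  km 25 (P, w=15) → cum 140
  km 50 (S, w=20) → cum 160
Optimal location: km 23.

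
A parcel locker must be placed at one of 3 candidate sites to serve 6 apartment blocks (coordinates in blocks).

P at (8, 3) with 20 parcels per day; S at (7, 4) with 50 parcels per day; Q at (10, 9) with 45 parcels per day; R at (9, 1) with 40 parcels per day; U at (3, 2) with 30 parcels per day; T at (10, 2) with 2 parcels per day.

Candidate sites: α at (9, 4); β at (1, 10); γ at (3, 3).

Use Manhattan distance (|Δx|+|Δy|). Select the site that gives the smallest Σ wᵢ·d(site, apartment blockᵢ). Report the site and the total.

α, total 776 blocks

Total weighted distance at each candidate:
  α (9, 4): total = 776
  β (1, 10): total = 2344
  γ (3, 3): total = 1301
Minimum is at α with total 776 blocks.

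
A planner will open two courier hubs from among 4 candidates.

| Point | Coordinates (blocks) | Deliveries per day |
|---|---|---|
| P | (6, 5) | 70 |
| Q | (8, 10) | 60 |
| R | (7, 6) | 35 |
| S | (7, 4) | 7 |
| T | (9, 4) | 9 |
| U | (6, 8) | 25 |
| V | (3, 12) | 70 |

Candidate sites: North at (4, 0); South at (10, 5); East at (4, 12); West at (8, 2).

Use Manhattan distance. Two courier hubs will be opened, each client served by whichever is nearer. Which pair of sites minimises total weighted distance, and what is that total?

{South, East}, total 1046

Evaluate every pair (each demand assigned to the nearer of the two):
  {South, East}: total = 1046
  {East, West}: total = 1153
  {North, East}: total = 1515
  {North, South}: total = 1971
  {South, West}: total = 2034
  {North, West}: total = 2163
Best pair: {South, East} with total 1046.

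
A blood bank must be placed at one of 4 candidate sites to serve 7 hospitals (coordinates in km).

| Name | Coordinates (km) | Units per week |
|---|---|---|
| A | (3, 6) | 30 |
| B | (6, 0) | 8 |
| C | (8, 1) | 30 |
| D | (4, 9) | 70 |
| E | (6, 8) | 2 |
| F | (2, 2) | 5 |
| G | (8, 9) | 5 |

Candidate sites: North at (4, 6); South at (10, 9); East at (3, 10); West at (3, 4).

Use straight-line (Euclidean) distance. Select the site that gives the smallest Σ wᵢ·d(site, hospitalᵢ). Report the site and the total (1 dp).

North, total 535.7 km

Total weighted distance at each candidate:
  North (4, 6): total = 535.7
  South (10, 9): total = 1046.0
  East (3, 10): total = 684.4
  West (3, 4): total = 688.4
Minimum is at North with total 535.7 km.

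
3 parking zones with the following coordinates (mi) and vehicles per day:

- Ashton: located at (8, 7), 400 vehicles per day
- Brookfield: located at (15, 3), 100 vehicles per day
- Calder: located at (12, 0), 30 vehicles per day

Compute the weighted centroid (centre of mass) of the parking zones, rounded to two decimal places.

(9.55, 5.85)

The minimiser of Σwᵢ‖p−pᵢ‖² is the weighted centroid p* = (Σwᵢpᵢ)/(Σwᵢ).
Σwᵢ = 530.
Σwᵢxᵢ = 400·8 + 100·15 + 30·12 = 5060.
Σwᵢyᵢ = 400·7 + 100·3 + 30·0 = 3100.
x* = 5060/530 = 9.55, y* = 3100/530 = 5.85.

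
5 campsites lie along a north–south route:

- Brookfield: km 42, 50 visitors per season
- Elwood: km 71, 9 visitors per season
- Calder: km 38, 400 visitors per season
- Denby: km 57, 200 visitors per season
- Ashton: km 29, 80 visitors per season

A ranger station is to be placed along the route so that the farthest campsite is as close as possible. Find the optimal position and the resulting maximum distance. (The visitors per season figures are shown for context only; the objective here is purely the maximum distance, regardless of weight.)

The 1-center on a line is the midpoint of the two extreme points: leftmost at 29, rightmost at 71.
Optimal location = (29 + 71)/2 = 50; maximum distance = (71 − 29)/2 = 21.

location 50, max distance 21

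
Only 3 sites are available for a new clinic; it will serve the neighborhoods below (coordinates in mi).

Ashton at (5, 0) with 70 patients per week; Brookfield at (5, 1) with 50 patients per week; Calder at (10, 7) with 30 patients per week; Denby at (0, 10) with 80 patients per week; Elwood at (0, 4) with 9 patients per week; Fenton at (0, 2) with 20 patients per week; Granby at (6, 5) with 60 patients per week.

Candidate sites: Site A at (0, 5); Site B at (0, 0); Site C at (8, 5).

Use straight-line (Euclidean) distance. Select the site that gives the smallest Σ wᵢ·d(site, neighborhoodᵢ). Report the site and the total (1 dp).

Site C, total 1861.2 mi

Total weighted distance at each candidate:
  Site A (0, 5): total = 1950.1
  Site B (0, 0): total = 2315.8
  Site C (8, 5): total = 1861.2
Minimum is at Site C with total 1861.2 mi.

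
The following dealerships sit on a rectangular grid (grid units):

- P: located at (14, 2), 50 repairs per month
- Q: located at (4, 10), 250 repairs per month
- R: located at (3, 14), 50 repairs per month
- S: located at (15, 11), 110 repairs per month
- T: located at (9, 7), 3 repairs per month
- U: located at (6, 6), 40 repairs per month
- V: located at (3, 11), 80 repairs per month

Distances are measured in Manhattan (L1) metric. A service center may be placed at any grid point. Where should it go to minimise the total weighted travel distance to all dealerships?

Manhattan distance separates: Σwᵢ(|x−xᵢ|+|y−yᵢ|) = Σwᵢ|x−xᵢ| + Σwᵢ|y−yᵢ|, so x and y are optimised independently as 1-D weighted medians.
Total weight W = 583; half = 291.5.
x-coordinate, sorted with cumulative weight:
  x=3 (R, w=50) cum 50
  x=3 (V, w=80) cum 130
  x=4 (Q, w=250) cum 380  ← median
  x=6 (U, w=40) cum 420
  x=9 (T, w=3) cum 423
  x=14 (P, w=50) cum 473
  x=15 (S, w=110) cum 583
⇒ x* = 4
y-coordinate, sorted with cumulative weight:
  y=2 (P, w=50) cum 50
  y=6 (U, w=40) cum 90
  y=7 (T, w=3) cum 93
  y=10 (Q, w=250) cum 343  ← median
  y=11 (S, w=110) cum 453
  y=11 (V, w=80) cum 533
  y=14 (R, w=50) cum 583
⇒ y* = 10

(4, 10)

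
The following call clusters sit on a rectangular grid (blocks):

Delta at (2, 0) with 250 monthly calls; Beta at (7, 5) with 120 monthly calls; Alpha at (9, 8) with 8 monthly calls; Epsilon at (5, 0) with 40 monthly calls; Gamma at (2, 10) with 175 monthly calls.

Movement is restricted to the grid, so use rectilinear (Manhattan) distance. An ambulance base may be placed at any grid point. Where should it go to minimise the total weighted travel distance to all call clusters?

Manhattan distance separates: Σwᵢ(|x−xᵢ|+|y−yᵢ|) = Σwᵢ|x−xᵢ| + Σwᵢ|y−yᵢ|, so x and y are optimised independently as 1-D weighted medians.
Total weight W = 593; half = 296.5.
x-coordinate, sorted with cumulative weight:
  x=2 (Delta, w=250) cum 250
  x=2 (Gamma, w=175) cum 425  ← median
  x=5 (Epsilon, w=40) cum 465
  x=7 (Beta, w=120) cum 585
  x=9 (Alpha, w=8) cum 593
⇒ x* = 2
y-coordinate, sorted with cumulative weight:
  y=0 (Delta, w=250) cum 250
  y=0 (Epsilon, w=40) cum 290
  y=5 (Beta, w=120) cum 410  ← median
  y=8 (Alpha, w=8) cum 418
  y=10 (Gamma, w=175) cum 593
⇒ y* = 5

(2, 5)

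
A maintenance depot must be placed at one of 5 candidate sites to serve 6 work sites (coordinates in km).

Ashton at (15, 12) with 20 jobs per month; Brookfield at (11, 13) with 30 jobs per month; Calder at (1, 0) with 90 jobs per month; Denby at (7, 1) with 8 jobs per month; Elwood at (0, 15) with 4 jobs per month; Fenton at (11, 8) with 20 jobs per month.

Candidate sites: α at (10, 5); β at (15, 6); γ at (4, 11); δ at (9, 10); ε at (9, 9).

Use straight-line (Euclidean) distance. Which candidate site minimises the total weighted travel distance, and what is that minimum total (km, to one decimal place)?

α, total 1500.3 km

Total weighted distance at each candidate:
  α (10, 5): total = 1500.3
  β (15, 6): total = 1967.6
  γ (4, 11): total = 1723.9
  δ (9, 10): total = 1558.7
  ε (9, 9): total = 1506.0
Minimum is at α with total 1500.3 km.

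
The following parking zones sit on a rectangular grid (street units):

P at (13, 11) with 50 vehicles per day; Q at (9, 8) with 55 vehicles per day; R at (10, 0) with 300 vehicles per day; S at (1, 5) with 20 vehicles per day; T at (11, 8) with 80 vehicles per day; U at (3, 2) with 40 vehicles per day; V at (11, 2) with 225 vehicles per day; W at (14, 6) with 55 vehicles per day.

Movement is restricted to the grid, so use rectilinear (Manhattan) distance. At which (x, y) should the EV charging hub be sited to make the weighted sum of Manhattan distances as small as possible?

Manhattan distance separates: Σwᵢ(|x−xᵢ|+|y−yᵢ|) = Σwᵢ|x−xᵢ| + Σwᵢ|y−yᵢ|, so x and y are optimised independently as 1-D weighted medians.
Total weight W = 825; half = 412.5.
x-coordinate, sorted with cumulative weight:
  x=1 (S, w=20) cum 20
  x=3 (U, w=40) cum 60
  x=9 (Q, w=55) cum 115
  x=10 (R, w=300) cum 415  ← median
  x=11 (T, w=80) cum 495
  x=11 (V, w=225) cum 720
  x=13 (P, w=50) cum 770
  x=14 (W, w=55) cum 825
⇒ x* = 10
y-coordinate, sorted with cumulative weight:
  y=0 (R, w=300) cum 300
  y=2 (U, w=40) cum 340
  y=2 (V, w=225) cum 565  ← median
  y=5 (S, w=20) cum 585
  y=6 (W, w=55) cum 640
  y=8 (Q, w=55) cum 695
  y=8 (T, w=80) cum 775
  y=11 (P, w=50) cum 825
⇒ y* = 2

(10, 2)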